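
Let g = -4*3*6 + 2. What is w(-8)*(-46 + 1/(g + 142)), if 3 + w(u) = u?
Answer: 36421/72 ≈ 505.85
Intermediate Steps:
w(u) = -3 + u
g = -70 (g = -12*6 + 2 = -72 + 2 = -70)
w(-8)*(-46 + 1/(g + 142)) = (-3 - 8)*(-46 + 1/(-70 + 142)) = -11*(-46 + 1/72) = -11*(-3311/72) = 36421/72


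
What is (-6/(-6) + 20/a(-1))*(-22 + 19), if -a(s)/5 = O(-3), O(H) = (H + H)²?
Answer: -8/3 ≈ -2.6667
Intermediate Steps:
O(H) = 4*H² (O(H) = (2*H)² = 4*H²)
a(s) = -180 (a(s) = -20*(-3)² = -20*9 = -5*36 = -180)
(-6/(-6) + 20/a(-1))*(-22 + 19) = (-6/(-6) + 20/(-180))*(-22 + 19) = (-6*(-⅙) + 20*(-1/180))*(-3) = (1 - ⅑)*(-3) = (8/9)*(-3) = -8/3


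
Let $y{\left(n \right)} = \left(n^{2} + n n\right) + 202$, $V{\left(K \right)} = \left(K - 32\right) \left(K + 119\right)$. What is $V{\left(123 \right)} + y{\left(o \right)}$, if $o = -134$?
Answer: $58136$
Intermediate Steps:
$V{\left(K \right)} = \left(-32 + K\right) \left(119 + K\right)$
$y{\left(n \right)} = 202 + 2 n^{2}$ ($y{\left(n \right)} = \left(n^{2} + n^{2}\right) + 202 = 2 n^{2} + 202 = 202 + 2 n^{2}$)
$V{\left(123 \right)} + y{\left(o \right)} = \left(-3808 + 123^{2} + 87 \cdot 123\right) + \left(202 + 2 \left(-134\right)^{2}\right) = \left(-3808 + 15129 + 10701\right) + \left(202 + 2 \cdot 17956\right) = 22022 + \left(202 + 35912\right) = 22022 + 36114 = 58136$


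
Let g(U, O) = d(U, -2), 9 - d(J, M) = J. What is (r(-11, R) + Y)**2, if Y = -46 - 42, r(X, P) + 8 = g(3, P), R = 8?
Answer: 8100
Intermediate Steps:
d(J, M) = 9 - J
g(U, O) = 9 - U
r(X, P) = -2 (r(X, P) = -8 + (9 - 1*3) = -8 + (9 - 3) = -8 + 6 = -2)
Y = -88
(r(-11, R) + Y)**2 = (-2 - 88)**2 = (-90)**2 = 8100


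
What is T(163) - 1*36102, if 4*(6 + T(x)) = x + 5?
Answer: -36066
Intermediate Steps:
T(x) = -19/4 + x/4 (T(x) = -6 + (x + 5)/4 = -6 + (5 + x)/4 = -6 + (5/4 + x/4) = -19/4 + x/4)
T(163) - 1*36102 = (-19/4 + (¼)*163) - 1*36102 = (-19/4 + 163/4) - 36102 = 36 - 36102 = -36066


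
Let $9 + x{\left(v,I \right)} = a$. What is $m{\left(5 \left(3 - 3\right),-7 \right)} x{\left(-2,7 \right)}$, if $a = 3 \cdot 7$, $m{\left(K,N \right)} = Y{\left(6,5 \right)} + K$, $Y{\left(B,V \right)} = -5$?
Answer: $-60$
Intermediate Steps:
$m{\left(K,N \right)} = -5 + K$
$a = 21$
$x{\left(v,I \right)} = 12$ ($x{\left(v,I \right)} = -9 + 21 = 12$)
$m{\left(5 \left(3 - 3\right),-7 \right)} x{\left(-2,7 \right)} = \left(-5 + 5 \left(3 - 3\right)\right) 12 = \left(-5 + 5 \cdot 0\right) 12 = \left(-5 + 0\right) 12 = \left(-5\right) 12 = -60$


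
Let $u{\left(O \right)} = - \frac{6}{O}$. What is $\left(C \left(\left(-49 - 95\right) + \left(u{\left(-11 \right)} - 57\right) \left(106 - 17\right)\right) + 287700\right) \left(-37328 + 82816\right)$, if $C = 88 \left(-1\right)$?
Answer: $33775931712$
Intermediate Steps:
$C = -88$
$\left(C \left(\left(-49 - 95\right) + \left(u{\left(-11 \right)} - 57\right) \left(106 - 17\right)\right) + 287700\right) \left(-37328 + 82816\right) = \left(- 88 \left(\left(-49 - 95\right) + \left(- \frac{6}{-11} - 57\right) \left(106 - 17\right)\right) + 287700\right) \left(-37328 + 82816\right) = \left(- 88 \left(-144 + \left(\left(-6\right) \left(- \frac{1}{11}\right) - 57\right) 89\right) + 287700\right) 45488 = \left(- 88 \left(-144 + \left(\frac{6}{11} - 57\right) 89\right) + 287700\right) 45488 = \left(- 88 \left(-144 - \frac{55269}{11}\right) + 287700\right) 45488 = \left(\left(-88\right) \left(- \frac{56853}{11}\right) + 287700\right) 45488 = \left(454824 + 287700\right) 45488 = 742524 \cdot 45488 = 33775931712$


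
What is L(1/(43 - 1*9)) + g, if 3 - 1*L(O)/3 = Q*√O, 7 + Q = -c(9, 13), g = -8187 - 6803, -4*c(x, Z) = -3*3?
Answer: -14981 + 111*√34/136 ≈ -14976.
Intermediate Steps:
c(x, Z) = 9/4 (c(x, Z) = -(-3)*3/4 = -¼*(-9) = 9/4)
g = -14990
Q = -37/4 (Q = -7 - 1*9/4 = -7 - 9/4 = -37/4 ≈ -9.2500)
L(O) = 9 + 111*√O/4 (L(O) = 9 - (-111)*√O/4 = 9 + 111*√O/4)
L(1/(43 - 1*9)) + g = (9 + 111*√(1/(43 - 1*9))/4) - 14990 = (9 + 111*√(1/(43 - 9))/4) - 14990 = (9 + 111*√(1/34)/4) - 14990 = (9 + 111*(√34/34)/4) - 14990 = (9 + 111*√34/136) - 14990 = -14981 + 111*√34/136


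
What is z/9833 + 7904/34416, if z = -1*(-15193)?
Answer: 37537645/21150783 ≈ 1.7748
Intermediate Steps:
z = 15193
z/9833 + 7904/34416 = 15193/9833 + 7904/34416 = 15193*(1/9833) + 7904*(1/34416) = 15193/9833 + 494/2151 = 37537645/21150783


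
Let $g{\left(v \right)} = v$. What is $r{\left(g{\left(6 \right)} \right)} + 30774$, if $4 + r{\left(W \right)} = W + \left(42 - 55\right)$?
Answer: $30763$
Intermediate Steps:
$r{\left(W \right)} = -17 + W$ ($r{\left(W \right)} = -4 + \left(W + \left(42 - 55\right)\right) = -4 + \left(W - 13\right) = -4 + \left(-13 + W\right) = -17 + W$)
$r{\left(g{\left(6 \right)} \right)} + 30774 = \left(-17 + 6\right) + 30774 = -11 + 30774 = 30763$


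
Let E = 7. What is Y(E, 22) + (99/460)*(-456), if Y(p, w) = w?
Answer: -8756/115 ≈ -76.139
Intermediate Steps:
Y(E, 22) + (99/460)*(-456) = 22 + (99/460)*(-456) = 22 - 11286/115 = -8756/115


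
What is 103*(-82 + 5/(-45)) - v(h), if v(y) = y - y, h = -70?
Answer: -76117/9 ≈ -8457.4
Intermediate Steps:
v(y) = 0
103*(-82 + 5/(-45)) - v(h) = 103*(-82 + 5/(-45)) - 1*0 = 103*(-82 + 5*(-1/45)) + 0 = 103*(-82 - ⅑) + 0 = 103*(-739/9) + 0 = -76117/9 + 0 = -76117/9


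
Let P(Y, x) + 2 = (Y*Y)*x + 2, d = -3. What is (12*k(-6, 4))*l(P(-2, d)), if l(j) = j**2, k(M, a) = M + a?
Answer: -3456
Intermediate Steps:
P(Y, x) = x*Y**2 (P(Y, x) = -2 + ((Y*Y)*x + 2) = -2 + (Y**2*x + 2) = -2 + (x*Y**2 + 2) = -2 + (2 + x*Y**2) = x*Y**2)
(12*k(-6, 4))*l(P(-2, d)) = (12*(-6 + 4))*(-3*(-2)**2)**2 = (12*(-2))*(-3*4)**2 = -24*(-12)**2 = -24*144 = -3456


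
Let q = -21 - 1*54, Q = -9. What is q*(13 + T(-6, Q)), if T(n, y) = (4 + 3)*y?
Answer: 3750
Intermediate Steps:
q = -75 (q = -21 - 54 = -75)
T(n, y) = 7*y
q*(13 + T(-6, Q)) = -75*(13 + 7*(-9)) = -75*(13 - 63) = -75*(-50) = 3750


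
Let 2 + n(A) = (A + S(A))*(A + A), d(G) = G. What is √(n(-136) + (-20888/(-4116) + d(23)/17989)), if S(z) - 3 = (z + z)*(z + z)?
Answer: I*√2866670986385750889/377769 ≈ 4481.9*I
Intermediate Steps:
S(z) = 3 + 4*z² (S(z) = 3 + (z + z)*(z + z) = 3 + (2*z)*(2*z) = 3 + 4*z²)
n(A) = -2 + 2*A*(3 + A + 4*A²) (n(A) = -2 + (A + (3 + 4*A²))*(A + A) = -2 + (3 + A + 4*A²)*(2*A) = -2 + 2*A*(3 + A + 4*A²))
√(n(-136) + (-20888/(-4116) + d(23)/17989)) = √((-2 + 2*(-136)² + 2*(-136)*(3 + 4*(-136)²)) + (-20888/(-4116) + 23/17989)) = √((-2 + 2*18496 + 2*(-136)*(3 + 4*18496)) + (-20888*(-1/4116) + 23*(1/17989))) = √((-2 + 36992 + 2*(-136)*(3 + 73984)) + (746/147 + 23/17989)) = √((-2 + 36992 + 2*(-136)*73987) + 13423175/2644383) = √((-2 + 36992 - 20124464) + 13423175/2644383) = √(-20087474 + 13423175/2644383) = √(-53118961335367/2644383) = I*√2866670986385750889/377769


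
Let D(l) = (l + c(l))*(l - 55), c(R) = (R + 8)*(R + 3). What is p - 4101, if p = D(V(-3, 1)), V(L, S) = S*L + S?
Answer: -4329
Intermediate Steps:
V(L, S) = S + L*S (V(L, S) = L*S + S = S + L*S)
c(R) = (3 + R)*(8 + R) (c(R) = (8 + R)*(3 + R) = (3 + R)*(8 + R))
D(l) = (-55 + l)*(24 + l² + 12*l) (D(l) = (l + (24 + l² + 11*l))*(l - 55) = (24 + l² + 12*l)*(-55 + l) = (-55 + l)*(24 + l² + 12*l))
p = -228 (p = -1320 + (1*(1 - 3))³ - 636*(1 - 3) - 43*(1 - 3)² = -1320 + (1*(-2))³ - 636*(-2) - 43*(1*(-2))² = -1320 + (-2)³ - 636*(-2) - 43*(-2)² = -1320 - 8 + 1272 - 43*4 = -1320 - 8 + 1272 - 172 = -228)
p - 4101 = -228 - 4101 = -4329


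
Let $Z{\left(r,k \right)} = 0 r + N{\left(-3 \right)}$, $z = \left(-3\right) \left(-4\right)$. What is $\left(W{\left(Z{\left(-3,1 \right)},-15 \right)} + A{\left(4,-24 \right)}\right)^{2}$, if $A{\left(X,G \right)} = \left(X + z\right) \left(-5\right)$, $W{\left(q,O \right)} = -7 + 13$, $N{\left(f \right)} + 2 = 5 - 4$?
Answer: $5476$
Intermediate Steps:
$N{\left(f \right)} = -1$ ($N{\left(f \right)} = -2 + \left(5 - 4\right) = -2 + 1 = -1$)
$z = 12$
$Z{\left(r,k \right)} = -1$ ($Z{\left(r,k \right)} = 0 r - 1 = 0 - 1 = -1$)
$W{\left(q,O \right)} = 6$
$A{\left(X,G \right)} = -60 - 5 X$ ($A{\left(X,G \right)} = \left(X + 12\right) \left(-5\right) = \left(12 + X\right) \left(-5\right) = -60 - 5 X$)
$\left(W{\left(Z{\left(-3,1 \right)},-15 \right)} + A{\left(4,-24 \right)}\right)^{2} = \left(6 - 80\right)^{2} = \left(-74\right)^{2} = 5476$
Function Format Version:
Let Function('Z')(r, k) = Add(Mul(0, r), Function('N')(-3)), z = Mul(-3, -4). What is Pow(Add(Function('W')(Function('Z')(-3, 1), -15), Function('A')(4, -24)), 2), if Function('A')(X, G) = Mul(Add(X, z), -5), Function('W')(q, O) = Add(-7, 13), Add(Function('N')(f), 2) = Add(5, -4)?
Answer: 5476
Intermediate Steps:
Function('N')(f) = -1 (Function('N')(f) = Add(-2, Add(5, -4)) = Add(-2, 1) = -1)
z = 12
Function('Z')(r, k) = -1 (Function('Z')(r, k) = Add(Mul(0, r), -1) = Add(0, -1) = -1)
Function('W')(q, O) = 6
Function('A')(X, G) = Add(-60, Mul(-5, X)) (Function('A')(X, G) = Mul(Add(X, 12), -5) = Mul(Add(12, X), -5) = Add(-60, Mul(-5, X)))
Pow(Add(Function('W')(Function('Z')(-3, 1), -15), Function('A')(4, -24)), 2) = Pow(Add(6, Add(-60, Mul(-5, 4))), 2) = Pow(Add(6, Add(-60, -20)), 2) = Pow(Add(6, -80), 2) = Pow(-74, 2) = 5476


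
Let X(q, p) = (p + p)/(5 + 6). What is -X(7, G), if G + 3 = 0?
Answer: 6/11 ≈ 0.54545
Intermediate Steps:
G = -3 (G = -3 + 0 = -3)
X(q, p) = 2*p/11 (X(q, p) = (2*p)/11 = (2*p)*(1/11) = 2*p/11)
-X(7, G) = -2*(-3)/11 = -1*(-6/11) = 6/11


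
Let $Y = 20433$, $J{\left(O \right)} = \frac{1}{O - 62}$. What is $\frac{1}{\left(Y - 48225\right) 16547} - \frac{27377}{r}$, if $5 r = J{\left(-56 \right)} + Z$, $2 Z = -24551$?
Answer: $\frac{106115517293083}{9516177317232} \approx 11.151$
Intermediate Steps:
$Z = - \frac{24551}{2}$ ($Z = \frac{1}{2} \left(-24551\right) = - \frac{24551}{2} \approx -12276.0$)
$J{\left(O \right)} = \frac{1}{-62 + O}$
$r = - \frac{144851}{59}$ ($r = \frac{\frac{1}{-62 - 56} - \frac{24551}{2}}{5} = \frac{\frac{1}{-118} - \frac{24551}{2}}{5} = \frac{- \frac{1}{118} - \frac{24551}{2}}{5} = \frac{1}{5} \left(- \frac{724255}{59}\right) = - \frac{144851}{59} \approx -2455.1$)
$\frac{1}{\left(Y - 48225\right) 16547} - \frac{27377}{r} = \frac{1}{\left(20433 - 48225\right) 16547} - \frac{27377}{- \frac{144851}{59}} = \frac{1}{-27792} \cdot \frac{1}{16547} - - \frac{230749}{20693} = \left(- \frac{1}{27792}\right) \frac{1}{16547} + \frac{230749}{20693} = - \frac{1}{459874224} + \frac{230749}{20693} = \frac{106115517293083}{9516177317232}$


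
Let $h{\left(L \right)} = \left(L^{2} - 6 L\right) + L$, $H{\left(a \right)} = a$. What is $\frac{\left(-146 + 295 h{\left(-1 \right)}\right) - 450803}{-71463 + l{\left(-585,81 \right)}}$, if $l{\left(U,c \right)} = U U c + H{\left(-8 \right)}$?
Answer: $- \frac{449179}{27648754} \approx -0.016246$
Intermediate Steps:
$h{\left(L \right)} = L^{2} - 5 L$
$l{\left(U,c \right)} = -8 + c U^{2}$ ($l{\left(U,c \right)} = U U c - 8 = U^{2} c - 8 = c U^{2} - 8 = -8 + c U^{2}$)
$\frac{\left(-146 + 295 h{\left(-1 \right)}\right) - 450803}{-71463 + l{\left(-585,81 \right)}} = \frac{\left(-146 + 295 \left(- (-5 - 1)\right)\right) - 450803}{-71463 - \left(8 - 81 \left(-585\right)^{2}\right)} = \frac{\left(-146 + 295 \left(\left(-1\right) \left(-6\right)\right)\right) - 450803}{-71463 + \left(-8 + 81 \cdot 342225\right)} = \frac{\left(-146 + 295 \cdot 6\right) - 450803}{-71463 + \left(-8 + 27720225\right)} = \frac{\left(-146 + 1770\right) - 450803}{-71463 + 27720217} = \frac{1624 - 450803}{27648754} = \left(-449179\right) \frac{1}{27648754} = - \frac{449179}{27648754}$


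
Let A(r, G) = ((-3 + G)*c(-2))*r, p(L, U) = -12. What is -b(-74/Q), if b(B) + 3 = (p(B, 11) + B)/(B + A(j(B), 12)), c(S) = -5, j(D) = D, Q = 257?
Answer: 6463/1628 ≈ 3.9699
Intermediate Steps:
A(r, G) = r*(15 - 5*G) (A(r, G) = ((-3 + G)*(-5))*r = (15 - 5*G)*r = r*(15 - 5*G))
b(B) = -3 - (-12 + B)/(44*B) (b(B) = -3 + (-12 + B)/(B + 5*B*(3 - 1*12)) = -3 + (-12 + B)/(B + 5*B*(3 - 12)) = -3 + (-12 + B)/(B + 5*B*(-9)) = -3 + (-12 + B)/(B - 45*B) = -3 + (-12 + B)/((-44*B)) = -3 + (-12 + B)*(-1/(44*B)) = -3 - (-12 + B)/(44*B))
-b(-74/Q) = -(12 - (-9842)/257)/(44*((-74/257))) = -(12 - (-9842)/257)/(44*((-74*1/257))) = -(12 - 133*(-74/257))/(44*(-74/257)) = -(-257)*(12 + 9842/257)/(44*74) = -(-257)*12926/(44*74*257) = -1*(-6463/1628) = 6463/1628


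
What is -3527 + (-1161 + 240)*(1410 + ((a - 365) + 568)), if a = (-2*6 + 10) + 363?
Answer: -1821581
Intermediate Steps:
a = 361 (a = (-12 + 10) + 363 = -2 + 363 = 361)
-3527 + (-1161 + 240)*(1410 + ((a - 365) + 568)) = -3527 + (-1161 + 240)*(1410 + ((361 - 365) + 568)) = -3527 - 921*(1410 + (-4 + 568)) = -3527 - 921*(1410 + 564) = -3527 - 921*1974 = -3527 - 1818054 = -1821581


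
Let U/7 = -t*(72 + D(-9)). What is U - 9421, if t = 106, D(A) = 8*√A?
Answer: -62845 - 17808*I ≈ -62845.0 - 17808.0*I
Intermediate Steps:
U = -53424 - 17808*I (U = 7*(-106*(72 + 8*√(-9))) = 7*(-106*(72 + 8*(3*I))) = 7*(-106*(72 + 24*I)) = 7*(-(7632 + 2544*I)) = 7*(-7632 - 2544*I) = -53424 - 17808*I ≈ -53424.0 - 17808.0*I)
U - 9421 = (-53424 - 17808*I) - 9421 = -62845 - 17808*I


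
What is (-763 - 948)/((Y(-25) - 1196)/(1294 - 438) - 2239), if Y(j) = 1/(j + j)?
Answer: 73230800/95889001 ≈ 0.76370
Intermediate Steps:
Y(j) = 1/(2*j)
(-763 - 948)/((Y(-25) - 1196)/(1294 - 438) - 2239) = (-763 - 948)/(((½)/(-25) - 1196)/(1294 - 438) - 2239) = -1711/(((½)*(-1/25) - 1196)/856 - 2239) = -1711/((-1/50 - 1196)*(1/856) - 2239) = -1711/(-59801/50*1/856 - 2239) = -1711/(-59801/42800 - 2239) = -1711/(-95889001/42800) = -1711*(-42800/95889001) = 73230800/95889001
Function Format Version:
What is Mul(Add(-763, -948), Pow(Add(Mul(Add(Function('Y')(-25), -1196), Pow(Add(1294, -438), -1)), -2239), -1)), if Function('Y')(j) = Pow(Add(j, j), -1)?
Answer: Rational(73230800, 95889001) ≈ 0.76370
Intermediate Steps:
Function('Y')(j) = Mul(Rational(1, 2), Pow(j, -1)) (Function('Y')(j) = Pow(Mul(2, j), -1) = Mul(Rational(1, 2), Pow(j, -1)))
Mul(Add(-763, -948), Pow(Add(Mul(Add(Function('Y')(-25), -1196), Pow(Add(1294, -438), -1)), -2239), -1)) = Mul(Add(-763, -948), Pow(Add(Mul(Add(Mul(Rational(1, 2), Pow(-25, -1)), -1196), Pow(Add(1294, -438), -1)), -2239), -1)) = Mul(-1711, Pow(Add(Mul(Add(Mul(Rational(1, 2), Rational(-1, 25)), -1196), Pow(856, -1)), -2239), -1)) = Mul(-1711, Pow(Add(Mul(Add(Rational(-1, 50), -1196), Rational(1, 856)), -2239), -1)) = Mul(-1711, Pow(Add(Mul(Rational(-59801, 50), Rational(1, 856)), -2239), -1)) = Mul(-1711, Pow(Add(Rational(-59801, 42800), -2239), -1)) = Mul(-1711, Pow(Rational(-95889001, 42800), -1)) = Mul(-1711, Rational(-42800, 95889001)) = Rational(73230800, 95889001)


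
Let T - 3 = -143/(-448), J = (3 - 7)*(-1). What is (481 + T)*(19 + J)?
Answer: 4990425/448 ≈ 11139.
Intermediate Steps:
J = 4 (J = -4*(-1) = 4)
T = 1487/448 (T = 3 - 143/(-448) = 3 - 143*(-1/448) = 3 + 143/448 = 1487/448 ≈ 3.3192)
(481 + T)*(19 + J) = (481 + 1487/448)*(19 + 4) = (216975/448)*23 = 4990425/448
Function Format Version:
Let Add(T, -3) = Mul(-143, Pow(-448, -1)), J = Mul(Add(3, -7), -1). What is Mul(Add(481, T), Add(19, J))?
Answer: Rational(4990425, 448) ≈ 11139.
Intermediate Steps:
J = 4 (J = Mul(-4, -1) = 4)
T = Rational(1487, 448) (T = Add(3, Mul(-143, Pow(-448, -1))) = Add(3, Mul(-143, Rational(-1, 448))) = Add(3, Rational(143, 448)) = Rational(1487, 448) ≈ 3.3192)
Mul(Add(481, T), Add(19, J)) = Mul(Add(481, Rational(1487, 448)), Add(19, 4)) = Mul(Rational(216975, 448), 23) = Rational(4990425, 448)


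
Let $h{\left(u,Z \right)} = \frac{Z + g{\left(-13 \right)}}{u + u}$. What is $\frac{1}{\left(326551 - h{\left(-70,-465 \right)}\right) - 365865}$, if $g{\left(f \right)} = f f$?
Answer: $- \frac{35}{1376064} \approx -2.5435 \cdot 10^{-5}$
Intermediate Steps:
$g{\left(f \right)} = f^{2}$
$h{\left(u,Z \right)} = \frac{169 + Z}{2 u}$ ($h{\left(u,Z \right)} = \frac{Z + \left(-13\right)^{2}}{u + u} = \frac{Z + 169}{2 u} = \left(169 + Z\right) \frac{1}{2 u} = \frac{169 + Z}{2 u}$)
$\frac{1}{\left(326551 - h{\left(-70,-465 \right)}\right) - 365865} = \frac{1}{\left(326551 - \frac{169 - 465}{2 \left(-70\right)}\right) - 365865} = \frac{1}{\left(326551 - \frac{1}{2} \left(- \frac{1}{70}\right) \left(-296\right)\right) - 365865} = \frac{1}{\left(326551 - \frac{74}{35}\right) - 365865} = \frac{1}{\frac{11429211}{35} - 365865} = \frac{1}{- \frac{1376064}{35}} = - \frac{35}{1376064}$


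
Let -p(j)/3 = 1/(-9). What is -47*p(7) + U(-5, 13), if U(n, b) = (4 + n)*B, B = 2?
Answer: -53/3 ≈ -17.667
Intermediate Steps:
U(n, b) = 8 + 2*n (U(n, b) = (4 + n)*2 = 8 + 2*n)
p(j) = ⅓ (p(j) = -3/(-9) = -3*(-⅑) = ⅓)
-47*p(7) + U(-5, 13) = -47*⅓ + (8 + 2*(-5)) = -47/3 + (8 - 10) = -47/3 - 2 = -53/3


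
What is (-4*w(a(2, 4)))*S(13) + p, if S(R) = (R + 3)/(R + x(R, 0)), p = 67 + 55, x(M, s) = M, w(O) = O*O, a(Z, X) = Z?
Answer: 1458/13 ≈ 112.15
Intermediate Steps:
w(O) = O**2
p = 122
S(R) = (3 + R)/(2*R) (S(R) = (R + 3)/(R + R) = (3 + R)/((2*R)) = (3 + R)*(1/(2*R)) = (3 + R)/(2*R))
(-4*w(a(2, 4)))*S(13) + p = (-4*2**2)*((1/2)*(3 + 13)/13) + 122 = (-4*4)*((1/2)*(1/13)*16) + 122 = -16*8/13 + 122 = -128/13 + 122 = 1458/13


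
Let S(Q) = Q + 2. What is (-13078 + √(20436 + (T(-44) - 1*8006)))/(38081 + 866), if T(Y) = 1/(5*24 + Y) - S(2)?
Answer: -13078/38947 + 7*√366187/1479986 ≈ -0.33293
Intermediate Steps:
S(Q) = 2 + Q
T(Y) = -4 + 1/(120 + Y) (T(Y) = 1/(5*24 + Y) - (2 + 2) = 1/(120 + Y) - 1*4 = 1/(120 + Y) - 4 = -4 + 1/(120 + Y))
(-13078 + √(20436 + (T(-44) - 1*8006)))/(38081 + 866) = (-13078 + √(20436 + ((-479 - 4*(-44))/(120 - 44) - 1*8006)))/(38081 + 866) = (-13078 + √(20436 + ((-479 + 176)/76 - 8006)))/38947 = (-13078 + √(20436 + ((1/76)*(-303) - 8006)))*(1/38947) = (-13078 + √(20436 + (-303/76 - 8006)))*(1/38947) = (-13078 + √(20436 - 608759/76))*(1/38947) = (-13078 + √(944377/76))*(1/38947) = (-13078 + 7*√366187/38)*(1/38947) = -13078/38947 + 7*√366187/1479986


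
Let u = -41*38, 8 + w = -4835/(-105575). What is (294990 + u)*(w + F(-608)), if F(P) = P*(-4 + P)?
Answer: 2305389320576584/21115 ≈ 1.0918e+11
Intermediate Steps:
w = -167953/21115 (w = -8 - 4835/(-105575) = -8 - 4835*(-1/105575) = -8 + 967/21115 = -167953/21115 ≈ -7.9542)
u = -1558
(294990 + u)*(w + F(-608)) = (294990 - 1558)*(-167953/21115 - 608*(-4 - 608)) = 293432*(-167953/21115 - 608*(-612)) = 293432*(-167953/21115 + 372096) = 293432*(7856639087/21115) = 2305389320576584/21115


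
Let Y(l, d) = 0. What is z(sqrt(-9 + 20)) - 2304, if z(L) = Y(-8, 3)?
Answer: -2304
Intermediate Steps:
z(L) = 0
z(sqrt(-9 + 20)) - 2304 = 0 - 2304 = -2304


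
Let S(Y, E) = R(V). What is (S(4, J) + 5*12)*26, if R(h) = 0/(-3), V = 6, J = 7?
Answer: 1560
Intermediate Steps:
R(h) = 0 (R(h) = 0*(-1/3) = 0)
S(Y, E) = 0
(S(4, J) + 5*12)*26 = (0 + 5*12)*26 = (0 + 60)*26 = 60*26 = 1560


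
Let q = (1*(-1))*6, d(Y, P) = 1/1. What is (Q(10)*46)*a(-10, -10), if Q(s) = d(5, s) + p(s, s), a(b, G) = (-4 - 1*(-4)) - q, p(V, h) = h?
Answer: 3036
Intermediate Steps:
d(Y, P) = 1
q = -6 (q = -1*6 = -6)
a(b, G) = 6 (a(b, G) = (-4 - 1*(-4)) - 1*(-6) = (-4 + 4) + 6 = 0 + 6 = 6)
Q(s) = 1 + s
(Q(10)*46)*a(-10, -10) = ((1 + 10)*46)*6 = (11*46)*6 = 506*6 = 3036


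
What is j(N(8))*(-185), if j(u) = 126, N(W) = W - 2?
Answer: -23310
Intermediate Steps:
N(W) = -2 + W
j(N(8))*(-185) = 126*(-185) = -23310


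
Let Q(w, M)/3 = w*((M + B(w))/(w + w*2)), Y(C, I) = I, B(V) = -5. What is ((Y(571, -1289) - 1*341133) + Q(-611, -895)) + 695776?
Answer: 352454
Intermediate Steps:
Q(w, M) = -5 + M (Q(w, M) = 3*(w*((M - 5)/(w + w*2))) = 3*(w*((-5 + M)/(w + 2*w))) = 3*(w*((-5 + M)/((3*w)))) = 3*(w*((-5 + M)*(1/(3*w)))) = 3*(w*((-5 + M)/(3*w))) = 3*(-5/3 + M/3) = -5 + M)
((Y(571, -1289) - 1*341133) + Q(-611, -895)) + 695776 = ((-1289 - 1*341133) + (-5 - 895)) + 695776 = ((-1289 - 341133) - 900) + 695776 = (-342422 - 900) + 695776 = -343322 + 695776 = 352454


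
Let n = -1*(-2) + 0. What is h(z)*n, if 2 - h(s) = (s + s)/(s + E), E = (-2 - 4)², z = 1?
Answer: 144/37 ≈ 3.8919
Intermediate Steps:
E = 36 (E = (-6)² = 36)
h(s) = 2 - 2*s/(36 + s) (h(s) = 2 - (s + s)/(s + 36) = 2 - 2*s/(36 + s))
n = 2 (n = 2 + 0 = 2)
h(z)*n = (72/(36 + 1))*2 = (72/37)*2 = 144/37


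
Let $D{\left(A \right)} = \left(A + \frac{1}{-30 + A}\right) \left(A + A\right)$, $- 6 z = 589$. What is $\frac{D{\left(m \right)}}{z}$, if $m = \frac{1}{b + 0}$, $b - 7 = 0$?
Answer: $- \frac{1920}{6031949} \approx -0.00031831$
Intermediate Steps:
$b = 7$ ($b = 7 + 0 = 7$)
$z = - \frac{589}{6}$ ($z = \left(- \frac{1}{6}\right) 589 = - \frac{589}{6} \approx -98.167$)
$m = \frac{1}{7}$ ($m = \frac{1}{7 + 0} = \frac{1}{7} \approx 0.14286$)
$D{\left(A \right)} = 2 A \left(A + \frac{1}{-30 + A}\right)$ ($D{\left(A \right)} = \left(A + \frac{1}{-30 + A}\right) 2 A = 2 A \left(A + \frac{1}{-30 + A}\right)$)
$\frac{D{\left(m \right)}}{z} = \frac{2 \cdot \frac{1}{7} \frac{1}{-30 + \frac{1}{7}} \left(1 + \left(\frac{1}{7}\right)^{2} - \frac{30}{7}\right)}{- \frac{589}{6}} = 2 \cdot \frac{1}{7} \frac{1}{- \frac{209}{7}} \left(1 + \frac{1}{49} - \frac{30}{7}\right) \left(- \frac{6}{589}\right) = 2 \cdot \frac{1}{7} \left(- \frac{7}{209}\right) \left(- \frac{160}{49}\right) \left(- \frac{6}{589}\right) = \frac{320}{10241} \left(- \frac{6}{589}\right) = - \frac{1920}{6031949}$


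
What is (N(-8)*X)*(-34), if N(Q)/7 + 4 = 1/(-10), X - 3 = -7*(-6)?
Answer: 43911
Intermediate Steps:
X = 45 (X = 3 - 7*(-6) = 3 - 1*(-42) = 3 + 42 = 45)
N(Q) = -287/10 (N(Q) = -28 + 7/(-10) = -28 + 7*(-1/10) = -28 - 7/10 = -287/10)
(N(-8)*X)*(-34) = -287/10*45*(-34) = -2583/2*(-34) = 43911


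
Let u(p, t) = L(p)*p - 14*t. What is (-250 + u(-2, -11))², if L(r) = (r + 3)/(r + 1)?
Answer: 8836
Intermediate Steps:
L(r) = (3 + r)/(1 + r)
u(p, t) = -14*t + p*(3 + p)/(1 + p) (u(p, t) = ((3 + p)/(1 + p))*p - 14*t = p*(3 + p)/(1 + p) - 14*t = -14*t + p*(3 + p)/(1 + p))
(-250 + u(-2, -11))² = (-250 + (-2*(3 - 2) - 14*(-11)*(1 - 2))/(1 - 2))² = (-250 + (-2*1 - 14*(-11)*(-1))/(-1))² = (-250 - (-2 - 154))² = (-250 - 1*(-156))² = (-250 + 156)² = (-94)² = 8836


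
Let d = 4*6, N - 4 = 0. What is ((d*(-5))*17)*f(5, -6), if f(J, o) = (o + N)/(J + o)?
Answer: -4080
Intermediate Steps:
N = 4 (N = 4 + 0 = 4)
f(J, o) = (4 + o)/(J + o) (f(J, o) = (o + 4)/(J + o) = (4 + o)/(J + o))
d = 24
((d*(-5))*17)*f(5, -6) = ((24*(-5))*17)*((4 - 6)/(5 - 6)) = (-120*17)*(-2/(-1)) = -(-2040)*(-2) = -2040*2 = -4080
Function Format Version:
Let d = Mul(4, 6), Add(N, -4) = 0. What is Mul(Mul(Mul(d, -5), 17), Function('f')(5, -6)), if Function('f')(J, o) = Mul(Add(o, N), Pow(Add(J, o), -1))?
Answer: -4080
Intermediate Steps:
N = 4 (N = Add(4, 0) = 4)
Function('f')(J, o) = Mul(Pow(Add(J, o), -1), Add(4, o)) (Function('f')(J, o) = Mul(Add(o, 4), Pow(Add(J, o), -1)) = Mul(Add(4, o), Pow(Add(J, o), -1)) = Mul(Pow(Add(J, o), -1), Add(4, o)))
d = 24
Mul(Mul(Mul(d, -5), 17), Function('f')(5, -6)) = Mul(Mul(Mul(24, -5), 17), Mul(Pow(Add(5, -6), -1), Add(4, -6))) = Mul(Mul(-120, 17), Mul(Pow(-1, -1), -2)) = Mul(-2040, Mul(-1, -2)) = Mul(-2040, 2) = -4080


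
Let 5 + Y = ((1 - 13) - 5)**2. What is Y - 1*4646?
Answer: -4362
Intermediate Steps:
Y = 284 (Y = -5 + ((1 - 13) - 5)**2 = -5 + (-12 - 5)**2 = -5 + (-17)**2 = -5 + 289 = 284)
Y - 1*4646 = 284 - 1*4646 = 284 - 4646 = -4362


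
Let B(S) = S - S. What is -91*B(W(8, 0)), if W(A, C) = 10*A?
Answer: 0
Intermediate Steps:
B(S) = 0
-91*B(W(8, 0)) = -91*0 = 0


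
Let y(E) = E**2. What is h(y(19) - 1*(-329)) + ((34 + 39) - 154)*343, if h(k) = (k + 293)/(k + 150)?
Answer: -23336737/840 ≈ -27782.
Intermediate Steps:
h(k) = (293 + k)/(150 + k)
h(y(19) - 1*(-329)) + ((34 + 39) - 154)*343 = (293 + (19**2 - 1*(-329)))/(150 + (19**2 - 1*(-329))) + ((34 + 39) - 154)*343 = (293 + (361 + 329))/(150 + (361 + 329)) + (73 - 154)*343 = (293 + 690)/(150 + 690) - 81*343 = 983/840 - 27783 = -23336737/840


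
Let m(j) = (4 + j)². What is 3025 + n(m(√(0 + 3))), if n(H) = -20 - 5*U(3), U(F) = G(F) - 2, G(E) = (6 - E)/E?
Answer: 3010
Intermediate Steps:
G(E) = (6 - E)/E
U(F) = -2 + (6 - F)/F (U(F) = (6 - F)/F - 2 = -2 + (6 - F)/F)
n(H) = -15 (n(H) = -20 - 5*(-3 + 6/3) = -20 - 5*(-3 + 6*(⅓)) = -20 - 5*(-3 + 2) = -20 - 5*(-1) = -20 - 1*(-5) = -20 + 5 = -15)
3025 + n(m(√(0 + 3))) = 3025 - 15 = 3010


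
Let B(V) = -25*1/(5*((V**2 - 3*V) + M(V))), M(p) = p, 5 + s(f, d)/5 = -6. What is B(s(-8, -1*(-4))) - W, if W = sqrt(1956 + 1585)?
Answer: -1/627 - sqrt(3541) ≈ -59.508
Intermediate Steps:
s(f, d) = -55 (s(f, d) = -25 + 5*(-6) = -25 - 30 = -55)
B(V) = -25/(-10*V + 5*V**2) (B(V) = -25*1/(5*((V**2 - 3*V) + V)) = -25*1/(5*(V**2 - 2*V)) = -25/(-10*V + 5*V**2))
W = sqrt(3541) ≈ 59.506
B(s(-8, -1*(-4))) - W = -5/(-55*(-2 - 55)) - sqrt(3541) = -5*(-1/55)/(-57) - sqrt(3541) = -5*(-1/55)*(-1/57) - sqrt(3541) = -1/627 - sqrt(3541)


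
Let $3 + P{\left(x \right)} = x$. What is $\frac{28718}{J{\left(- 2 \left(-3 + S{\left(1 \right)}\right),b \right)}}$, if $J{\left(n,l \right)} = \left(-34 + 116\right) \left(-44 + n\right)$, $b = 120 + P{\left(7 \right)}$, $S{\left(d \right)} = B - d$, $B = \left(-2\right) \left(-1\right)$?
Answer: $- \frac{14359}{1640} \approx -8.7555$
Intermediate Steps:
$B = 2$
$P{\left(x \right)} = -3 + x$
$S{\left(d \right)} = 2 - d$
$b = 124$ ($b = 120 + \left(-3 + 7\right) = 120 + 4 = 124$)
$J{\left(n,l \right)} = -3608 + 82 n$ ($J{\left(n,l \right)} = 82 \left(-44 + n\right) = -3608 + 82 n$)
$\frac{28718}{J{\left(- 2 \left(-3 + S{\left(1 \right)}\right),b \right)}} = \frac{28718}{-3608 + 82 \left(- 2 \left(-3 + \left(2 - 1\right)\right)\right)} = \frac{28718}{-3608 + 82 \left(- 2 \left(-3 + 1\right)\right)} = \frac{28718}{-3608 + 82 \left(\left(-2\right) \left(-2\right)\right)} = \frac{28718}{-3608 + 82 \cdot 4} = \frac{28718}{-3608 + 328} = \frac{28718}{-3280} = 28718 \left(- \frac{1}{3280}\right) = - \frac{14359}{1640}$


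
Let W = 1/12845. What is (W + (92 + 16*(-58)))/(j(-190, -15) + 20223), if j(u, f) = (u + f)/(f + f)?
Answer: -64430514/1559113255 ≈ -0.041325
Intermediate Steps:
j(u, f) = (f + u)/(2*f) (j(u, f) = (f + u)/((2*f)) = (f + u)*(1/(2*f)) = (f + u)/(2*f))
W = 1/12845 ≈ 7.7851e-5
(W + (92 + 16*(-58)))/(j(-190, -15) + 20223) = (1/12845 + (92 + 16*(-58)))/((½)*(-15 - 190)/(-15) + 20223) = (1/12845 + (92 - 928))/((½)*(-1/15)*(-205) + 20223) = (1/12845 - 836)/(41/6 + 20223) = -10738419/(12845*121379/6) = -10738419/12845*6/121379 = -64430514/1559113255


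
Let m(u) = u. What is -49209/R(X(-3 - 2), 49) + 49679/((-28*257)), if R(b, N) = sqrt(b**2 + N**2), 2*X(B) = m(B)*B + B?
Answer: -7097/1028 - 49209*sqrt(2501)/2501 ≈ -990.89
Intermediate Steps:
X(B) = B/2 + B**2/2 (X(B) = (B*B + B)/2 = (B**2 + B)/2 = (B + B**2)/2 = B/2 + B**2/2)
R(b, N) = sqrt(N**2 + b**2)
-49209/R(X(-3 - 2), 49) + 49679/((-28*257)) = -49209/sqrt(49**2 + ((-3 - 2)*(1 + (-3 - 2))/2)**2) + 49679/((-28*257)) = -49209/sqrt(2401 + ((1/2)*(-5)*(1 - 5))**2) + 49679/(-7196) = -49209/sqrt(2401 + ((1/2)*(-5)*(-4))**2) + 49679*(-1/7196) = -49209/sqrt(2401 + 10**2) - 7097/1028 = -49209/sqrt(2401 + 100) - 7097/1028 = -49209*sqrt(2501)/2501 - 7097/1028 = -7097/1028 - 49209*sqrt(2501)/2501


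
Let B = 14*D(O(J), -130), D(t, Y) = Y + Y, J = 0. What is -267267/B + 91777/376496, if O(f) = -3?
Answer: 138679979/1882480 ≈ 73.669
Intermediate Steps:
D(t, Y) = 2*Y
B = -3640 (B = 14*(2*(-130)) = 14*(-260) = -3640)
-267267/B + 91777/376496 = -267267/(-3640) + 91777/376496 = -267267*(-1/3640) + 91777*(1/376496) = 2937/40 + 91777/376496 = 138679979/1882480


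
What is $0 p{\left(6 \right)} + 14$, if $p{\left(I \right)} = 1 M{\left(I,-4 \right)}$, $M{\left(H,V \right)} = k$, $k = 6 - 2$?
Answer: $14$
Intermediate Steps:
$k = 4$ ($k = 6 - 2 = 4$)
$M{\left(H,V \right)} = 4$
$p{\left(I \right)} = 4$ ($p{\left(I \right)} = 1 \cdot 4 = 4$)
$0 p{\left(6 \right)} + 14 = 0 \cdot 4 + 14 = 0 + 14 = 14$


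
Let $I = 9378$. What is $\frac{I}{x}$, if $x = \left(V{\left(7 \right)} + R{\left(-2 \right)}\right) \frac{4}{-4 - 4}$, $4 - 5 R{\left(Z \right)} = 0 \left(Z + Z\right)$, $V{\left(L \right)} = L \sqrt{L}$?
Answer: $\frac{41680}{951} - \frac{364700 \sqrt{7}}{951} \approx -970.79$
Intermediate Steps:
$V{\left(L \right)} = L^{\frac{3}{2}}$
$R{\left(Z \right)} = \frac{4}{5}$ ($R{\left(Z \right)} = \frac{4}{5} - \frac{0 \left(Z + Z\right)}{5} = \frac{4}{5} - \frac{0 \cdot 2 Z}{5} = \frac{4}{5} - 0 = \frac{4}{5} + 0 = \frac{4}{5}$)
$x = - \frac{2}{5} - \frac{7 \sqrt{7}}{2}$ ($x = \left(7^{\frac{3}{2}} + \frac{4}{5}\right) \frac{4}{-4 - 4} = \left(7 \sqrt{7} + \frac{4}{5}\right) \frac{4}{-8} = \left(\frac{4}{5} + 7 \sqrt{7}\right) 4 \left(- \frac{1}{8}\right) = \left(\frac{4}{5} + 7 \sqrt{7}\right) \left(- \frac{1}{2}\right) = - \frac{2}{5} - \frac{7 \sqrt{7}}{2} \approx -9.6601$)
$\frac{I}{x} = \frac{9378}{- \frac{2}{5} - \frac{7 \sqrt{7}}{2}}$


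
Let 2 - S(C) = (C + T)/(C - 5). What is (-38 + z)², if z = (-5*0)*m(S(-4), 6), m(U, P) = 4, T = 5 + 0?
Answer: 1444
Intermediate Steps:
T = 5
S(C) = 2 - (5 + C)/(-5 + C) (S(C) = 2 - (C + 5)/(C - 5) = 2 - (5 + C)/(-5 + C))
z = 0 (z = -5*0*4 = 0*4 = 0)
(-38 + z)² = (-38 + 0)² = (-38)² = 1444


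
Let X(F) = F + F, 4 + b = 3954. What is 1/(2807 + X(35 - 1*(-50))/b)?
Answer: 395/1108782 ≈ 0.00035625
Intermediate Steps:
b = 3950 (b = -4 + 3954 = 3950)
X(F) = 2*F
1/(2807 + X(35 - 1*(-50))/b) = 1/(2807 + (2*(35 - 1*(-50)))/3950) = 1/(2807 + (2*(35 + 50))*(1/3950)) = 1/(2807 + (2*85)*(1/3950)) = 1/(2807 + 170*(1/3950)) = 1/(2807 + 17/395) = 1/(1108782/395) = 395/1108782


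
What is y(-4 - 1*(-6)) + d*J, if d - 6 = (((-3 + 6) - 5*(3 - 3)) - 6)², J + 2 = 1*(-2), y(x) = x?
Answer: -58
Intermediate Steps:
J = -4 (J = -2 + 1*(-2) = -2 - 2 = -4)
d = 15 (d = 6 + (((-3 + 6) - 5*(3 - 3)) - 6)² = 6 + ((3 - 5*0) - 6)² = 6 + ((3 + 0) - 6)² = 6 + (3 - 6)² = 6 + (-3)² = 6 + 9 = 15)
y(-4 - 1*(-6)) + d*J = (-4 - 1*(-6)) + 15*(-4) = (-4 + 6) - 60 = 2 - 60 = -58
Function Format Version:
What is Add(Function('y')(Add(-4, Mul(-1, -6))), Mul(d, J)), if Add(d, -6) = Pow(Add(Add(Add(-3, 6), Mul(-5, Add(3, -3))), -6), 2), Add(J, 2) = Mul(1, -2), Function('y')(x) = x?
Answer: -58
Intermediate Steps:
J = -4 (J = Add(-2, Mul(1, -2)) = Add(-2, -2) = -4)
d = 15 (d = Add(6, Pow(Add(Add(Add(-3, 6), Mul(-5, Add(3, -3))), -6), 2)) = Add(6, Pow(Add(Add(3, Mul(-5, 0)), -6), 2)) = Add(6, Pow(Add(Add(3, 0), -6), 2)) = Add(6, Pow(Add(3, -6), 2)) = Add(6, Pow(-3, 2)) = Add(6, 9) = 15)
Add(Function('y')(Add(-4, Mul(-1, -6))), Mul(d, J)) = Add(Add(-4, Mul(-1, -6)), Mul(15, -4)) = Add(Add(-4, 6), -60) = Add(2, -60) = -58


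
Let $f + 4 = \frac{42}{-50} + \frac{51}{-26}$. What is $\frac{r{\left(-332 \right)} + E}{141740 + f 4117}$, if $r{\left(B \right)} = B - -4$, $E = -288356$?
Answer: $- \frac{187644600}{73929743} \approx -2.5381$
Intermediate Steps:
$r{\left(B \right)} = 4 + B$ ($r{\left(B \right)} = B + 4 = 4 + B$)
$f = - \frac{4421}{650}$ ($f = -4 + \left(\frac{42}{-50} + \frac{51}{-26}\right) = -4 + \left(42 \left(- \frac{1}{50}\right) + 51 \left(- \frac{1}{26}\right)\right) = -4 - \frac{1821}{650} = - \frac{4421}{650} \approx -6.8015$)
$\frac{r{\left(-332 \right)} + E}{141740 + f 4117} = \frac{\left(4 - 332\right) - 288356}{141740 - \frac{18201257}{650}} = \frac{-328 - 288356}{141740 - \frac{18201257}{650}} = - \frac{288684}{\frac{73929743}{650}} = \left(-288684\right) \frac{650}{73929743} = - \frac{187644600}{73929743}$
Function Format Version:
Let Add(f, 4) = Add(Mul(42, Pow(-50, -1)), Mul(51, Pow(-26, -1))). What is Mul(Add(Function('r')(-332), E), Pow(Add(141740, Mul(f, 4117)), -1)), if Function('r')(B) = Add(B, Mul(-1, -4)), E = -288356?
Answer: Rational(-187644600, 73929743) ≈ -2.5381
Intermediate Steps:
Function('r')(B) = Add(4, B) (Function('r')(B) = Add(B, 4) = Add(4, B))
f = Rational(-4421, 650) (f = Add(-4, Add(Mul(42, Pow(-50, -1)), Mul(51, Pow(-26, -1)))) = Add(-4, Add(Mul(42, Rational(-1, 50)), Mul(51, Rational(-1, 26)))) = Add(-4, Add(Rational(-21, 25), Rational(-51, 26))) = Add(-4, Rational(-1821, 650)) = Rational(-4421, 650) ≈ -6.8015)
Mul(Add(Function('r')(-332), E), Pow(Add(141740, Mul(f, 4117)), -1)) = Mul(Add(Add(4, -332), -288356), Pow(Add(141740, Mul(Rational(-4421, 650), 4117)), -1)) = Mul(Add(-328, -288356), Pow(Add(141740, Rational(-18201257, 650)), -1)) = Mul(-288684, Pow(Rational(73929743, 650), -1)) = Mul(-288684, Rational(650, 73929743)) = Rational(-187644600, 73929743)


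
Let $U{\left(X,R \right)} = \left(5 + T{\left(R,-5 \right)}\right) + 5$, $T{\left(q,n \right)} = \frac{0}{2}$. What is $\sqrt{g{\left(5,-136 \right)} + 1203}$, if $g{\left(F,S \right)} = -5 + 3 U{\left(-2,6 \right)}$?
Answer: $2 \sqrt{307} \approx 35.043$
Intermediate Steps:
$T{\left(q,n \right)} = 0$ ($T{\left(q,n \right)} = 0 \cdot \frac{1}{2} = 0$)
$U{\left(X,R \right)} = 10$ ($U{\left(X,R \right)} = \left(5 + 0\right) + 5 = 5 + 5 = 10$)
$g{\left(F,S \right)} = 25$ ($g{\left(F,S \right)} = -5 + 3 \cdot 10 = -5 + 30 = 25$)
$\sqrt{g{\left(5,-136 \right)} + 1203} = \sqrt{25 + 1203} = \sqrt{1228} = 2 \sqrt{307}$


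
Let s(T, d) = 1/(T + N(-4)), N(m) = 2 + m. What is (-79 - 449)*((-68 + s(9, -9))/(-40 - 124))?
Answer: -62700/287 ≈ -218.47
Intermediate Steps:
s(T, d) = 1/(-2 + T) (s(T, d) = 1/(T + (2 - 4)) = 1/(T - 2) = 1/(-2 + T))
(-79 - 449)*((-68 + s(9, -9))/(-40 - 124)) = (-79 - 449)*((-68 + 1/(-2 + 9))/(-40 - 124)) = -528*(-68 + 1/7)/(-164) = -528*(-68 + 1/7)*(-1)/164 = -(-250800)*(-1)/(7*164) = -528*475/1148 = -62700/287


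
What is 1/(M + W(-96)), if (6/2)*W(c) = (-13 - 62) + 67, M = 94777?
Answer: 3/284323 ≈ 1.0551e-5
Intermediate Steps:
W(c) = -8/3 (W(c) = ((-13 - 62) + 67)/3 = (-75 + 67)/3 = (⅓)*(-8) = -8/3)
1/(M + W(-96)) = 1/(94777 - 8/3) = 1/(284323/3) = 3/284323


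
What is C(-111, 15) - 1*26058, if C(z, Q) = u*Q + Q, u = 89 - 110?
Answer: -26358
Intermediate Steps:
u = -21
C(z, Q) = -20*Q (C(z, Q) = -21*Q + Q = -20*Q)
C(-111, 15) - 1*26058 = -20*15 - 1*26058 = -300 - 26058 = -26358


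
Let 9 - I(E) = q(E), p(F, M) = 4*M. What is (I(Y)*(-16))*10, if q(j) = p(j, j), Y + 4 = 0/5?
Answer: -4000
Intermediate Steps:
Y = -4 (Y = -4 + 0/5 = -4 + 0*(⅕) = -4 + 0 = -4)
q(j) = 4*j
I(E) = 9 - 4*E
(I(Y)*(-16))*10 = ((9 - 4*(-4))*(-16))*10 = ((9 + 16)*(-16))*10 = (25*(-16))*10 = -400*10 = -4000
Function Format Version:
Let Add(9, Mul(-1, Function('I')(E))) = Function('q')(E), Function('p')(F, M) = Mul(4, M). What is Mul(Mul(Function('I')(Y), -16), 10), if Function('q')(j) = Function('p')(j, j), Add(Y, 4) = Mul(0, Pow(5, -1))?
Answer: -4000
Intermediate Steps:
Y = -4 (Y = Add(-4, Mul(0, Pow(5, -1))) = Add(-4, Mul(0, Rational(1, 5))) = Add(-4, 0) = -4)
Function('q')(j) = Mul(4, j)
Function('I')(E) = Add(9, Mul(-4, E)) (Function('I')(E) = Add(9, Mul(-1, Mul(4, E))) = Add(9, Mul(-4, E)))
Mul(Mul(Function('I')(Y), -16), 10) = Mul(Mul(Add(9, Mul(-4, -4)), -16), 10) = Mul(Mul(Add(9, 16), -16), 10) = Mul(Mul(25, -16), 10) = Mul(-400, 10) = -4000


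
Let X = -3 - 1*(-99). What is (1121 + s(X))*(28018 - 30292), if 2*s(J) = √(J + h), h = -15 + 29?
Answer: -2549154 - 1137*√110 ≈ -2.5611e+6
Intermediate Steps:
X = 96 (X = -3 + 99 = 96)
h = 14
s(J) = √(14 + J)/2 (s(J) = √(J + 14)/2 = √(14 + J)/2)
(1121 + s(X))*(28018 - 30292) = (1121 + √(14 + 96)/2)*(28018 - 30292) = (1121 + √110/2)*(-2274) = -2549154 - 1137*√110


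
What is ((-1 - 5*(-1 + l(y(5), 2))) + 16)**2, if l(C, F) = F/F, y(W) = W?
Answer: 225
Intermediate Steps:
l(C, F) = 1
((-1 - 5*(-1 + l(y(5), 2))) + 16)**2 = ((-1 - 5*(-1 + 1)) + 16)**2 = ((-1 - 5*0) + 16)**2 = ((-1 + 0) + 16)**2 = (-1 + 16)**2 = 15**2 = 225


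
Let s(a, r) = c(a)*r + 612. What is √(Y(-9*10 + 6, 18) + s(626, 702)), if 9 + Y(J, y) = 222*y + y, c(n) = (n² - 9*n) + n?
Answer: 9*√3352913 ≈ 16480.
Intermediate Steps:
c(n) = n² - 8*n
s(a, r) = 612 + a*r*(-8 + a) (s(a, r) = (a*(-8 + a))*r + 612 = a*r*(-8 + a) + 612 = 612 + a*r*(-8 + a))
Y(J, y) = -9 + 223*y (Y(J, y) = -9 + (222*y + y) = -9 + 223*y)
√(Y(-9*10 + 6, 18) + s(626, 702)) = √((-9 + 223*18) + (612 + 626*702*(-8 + 626))) = √((-9 + 4014) + (612 + 626*702*618)) = √(4005 + (612 + 271581336)) = √(4005 + 271581948) = √271585953 = 9*√3352913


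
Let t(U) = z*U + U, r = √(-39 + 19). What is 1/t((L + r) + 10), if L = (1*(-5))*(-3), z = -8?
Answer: I/(7*(-25*I + 2*√5)) ≈ -0.0055371 + 0.00099051*I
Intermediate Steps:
r = 2*I*√5 (r = √(-20) = 2*I*√5 ≈ 4.4721*I)
L = 15 (L = -5*(-3) = 15)
t(U) = -7*U (t(U) = -8*U + U = -7*U)
1/t((L + r) + 10) = 1/(-7*((15 + 2*I*√5) + 10)) = 1/(-7*(25 + 2*I*√5)) = 1/(-175 - 14*I*√5)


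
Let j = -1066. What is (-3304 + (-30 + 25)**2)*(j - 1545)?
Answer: 8561469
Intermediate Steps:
(-3304 + (-30 + 25)**2)*(j - 1545) = (-3304 + (-30 + 25)**2)*(-1066 - 1545) = (-3304 + (-5)**2)*(-2611) = (-3304 + 25)*(-2611) = -3279*(-2611) = 8561469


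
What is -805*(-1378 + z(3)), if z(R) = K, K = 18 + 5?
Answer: 1090775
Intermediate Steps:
K = 23
z(R) = 23
-805*(-1378 + z(3)) = -805*(-1378 + 23) = -805*(-1355) = 1090775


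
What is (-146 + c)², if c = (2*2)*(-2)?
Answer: 23716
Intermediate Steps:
c = -8 (c = 4*(-2) = -8)
(-146 + c)² = (-146 - 8)² = (-154)² = 23716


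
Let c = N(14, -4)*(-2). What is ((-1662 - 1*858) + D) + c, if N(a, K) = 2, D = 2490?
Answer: -34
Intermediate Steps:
c = -4 (c = 2*(-2) = -4)
((-1662 - 1*858) + D) + c = ((-1662 - 1*858) + 2490) - 4 = ((-1662 - 858) + 2490) - 4 = (-2520 + 2490) - 4 = -30 - 4 = -34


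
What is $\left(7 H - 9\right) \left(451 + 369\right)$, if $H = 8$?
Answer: $38540$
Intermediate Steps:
$\left(7 H - 9\right) \left(451 + 369\right) = \left(7 \cdot 8 - 9\right) \left(451 + 369\right) = \left(56 - 9\right) 820 = 47 \cdot 820 = 38540$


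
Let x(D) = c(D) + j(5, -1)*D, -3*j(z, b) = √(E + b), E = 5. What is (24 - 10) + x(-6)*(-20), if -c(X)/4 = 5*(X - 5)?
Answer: -4466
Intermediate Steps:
c(X) = 100 - 20*X (c(X) = -20*(X - 5) = -20*(-5 + X) = -4*(-25 + 5*X) = 100 - 20*X)
j(z, b) = -√(5 + b)/3
x(D) = 100 - 62*D/3 (x(D) = (100 - 20*D) + (-√(5 - 1)/3)*D = (100 - 20*D) + (-√4/3)*D = (100 - 20*D) + (-⅓*2)*D = (100 - 20*D) - 2*D/3 = 100 - 62*D/3)
(24 - 10) + x(-6)*(-20) = (24 - 10) + (100 - 62/3*(-6))*(-20) = 14 + (100 + 124)*(-20) = 14 + 224*(-20) = 14 - 4480 = -4466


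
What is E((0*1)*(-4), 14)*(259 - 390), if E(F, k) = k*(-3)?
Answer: 5502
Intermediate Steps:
E(F, k) = -3*k
E((0*1)*(-4), 14)*(259 - 390) = (-3*14)*(259 - 390) = -42*(-131) = 5502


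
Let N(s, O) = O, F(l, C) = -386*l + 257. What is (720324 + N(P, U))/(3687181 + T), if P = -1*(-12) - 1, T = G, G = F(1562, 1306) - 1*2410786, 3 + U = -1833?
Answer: 89811/84215 ≈ 1.0664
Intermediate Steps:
F(l, C) = 257 - 386*l
U = -1836 (U = -3 - 1833 = -1836)
G = -3013461 (G = (257 - 386*1562) - 1*2410786 = (257 - 602932) - 2410786 = -602675 - 2410786 = -3013461)
T = -3013461
P = 11 (P = 12 - 1 = 11)
(720324 + N(P, U))/(3687181 + T) = (720324 - 1836)/(3687181 - 3013461) = 718488/673720 = 718488*(1/673720) = 89811/84215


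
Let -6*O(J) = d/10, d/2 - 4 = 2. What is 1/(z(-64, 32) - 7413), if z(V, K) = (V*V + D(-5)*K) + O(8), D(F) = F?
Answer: -5/17386 ≈ -0.00028759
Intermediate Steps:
d = 12 (d = 8 + 2*2 = 8 + 4 = 12)
O(J) = -1/5 (O(J) = -2/10 = -1/6*6/5 = -1/5)
z(V, K) = -1/5 + V**2 - 5*K (z(V, K) = (V*V - 5*K) - 1/5 = (V**2 - 5*K) - 1/5 = -1/5 + V**2 - 5*K)
1/(z(-64, 32) - 7413) = 1/((-1/5 + (-64)**2 - 5*32) - 7413) = 1/((-1/5 + 4096 - 160) - 7413) = 1/(19679/5 - 7413) = 1/(-17386/5) = -5/17386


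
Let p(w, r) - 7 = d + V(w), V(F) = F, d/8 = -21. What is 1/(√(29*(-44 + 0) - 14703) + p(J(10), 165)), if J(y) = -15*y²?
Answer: -1661/2774900 - 29*I*√19/2774900 ≈ -0.00059858 - 4.5554e-5*I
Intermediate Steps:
d = -168 (d = 8*(-21) = -168)
p(w, r) = -161 + w (p(w, r) = 7 + (-168 + w) = -161 + w)
1/(√(29*(-44 + 0) - 14703) + p(J(10), 165)) = 1/(√(29*(-44 + 0) - 14703) + (-161 - 15*10²)) = 1/(√(29*(-44) - 14703) + (-161 - 15*100)) = 1/(√(-1276 - 14703) + (-161 - 1500)) = 1/(√(-15979) - 1661) = 1/(29*I*√19 - 1661) = 1/(-1661 + 29*I*√19)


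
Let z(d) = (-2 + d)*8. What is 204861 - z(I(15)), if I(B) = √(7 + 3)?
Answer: 204877 - 8*√10 ≈ 2.0485e+5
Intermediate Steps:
I(B) = √10
z(d) = -16 + 8*d
204861 - z(I(15)) = 204861 - (-16 + 8*√10) = 204861 + (16 - 8*√10) = 204877 - 8*√10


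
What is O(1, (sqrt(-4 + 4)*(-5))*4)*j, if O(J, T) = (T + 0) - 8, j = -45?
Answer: 360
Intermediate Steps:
O(J, T) = -8 + T (O(J, T) = T - 8 = -8 + T)
O(1, (sqrt(-4 + 4)*(-5))*4)*j = (-8 + (sqrt(-4 + 4)*(-5))*4)*(-45) = (-8 + (sqrt(0)*(-5))*4)*(-45) = (-8 + (0*(-5))*4)*(-45) = (-8 + 0*4)*(-45) = (-8 + 0)*(-45) = -8*(-45) = 360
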